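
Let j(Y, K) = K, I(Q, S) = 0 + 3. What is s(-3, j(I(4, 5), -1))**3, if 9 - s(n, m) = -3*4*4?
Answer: 185193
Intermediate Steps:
I(Q, S) = 3
s(n, m) = 57 (s(n, m) = 9 - (-3*4)*4 = 9 - (-12)*4 = 9 - 1*(-48) = 9 + 48 = 57)
s(-3, j(I(4, 5), -1))**3 = 57**3 = 185193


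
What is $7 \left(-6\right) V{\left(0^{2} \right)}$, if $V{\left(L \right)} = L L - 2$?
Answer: $84$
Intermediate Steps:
$V{\left(L \right)} = -2 + L^{2}$ ($V{\left(L \right)} = L^{2} - 2 = -2 + L^{2}$)
$7 \left(-6\right) V{\left(0^{2} \right)} = 7 \left(-6\right) \left(-2 + \left(0^{2}\right)^{2}\right) = - 42 \left(-2 + 0^{2}\right) = - 42 \left(-2 + 0\right) = \left(-42\right) \left(-2\right) = 84$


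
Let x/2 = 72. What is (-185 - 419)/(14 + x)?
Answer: -302/79 ≈ -3.8228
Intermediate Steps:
x = 144 (x = 2*72 = 144)
(-185 - 419)/(14 + x) = (-185 - 419)/(14 + 144) = -604/158 = -604*1/158 = -302/79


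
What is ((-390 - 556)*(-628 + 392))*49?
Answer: 10939544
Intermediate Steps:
((-390 - 556)*(-628 + 392))*49 = -946*(-236)*49 = 223256*49 = 10939544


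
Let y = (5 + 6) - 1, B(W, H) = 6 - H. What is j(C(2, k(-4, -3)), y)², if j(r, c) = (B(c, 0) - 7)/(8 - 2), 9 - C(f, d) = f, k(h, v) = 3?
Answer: 1/36 ≈ 0.027778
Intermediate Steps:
y = 10 (y = 11 - 1 = 10)
C(f, d) = 9 - f
j(r, c) = -⅙ (j(r, c) = ((6 - 1*0) - 7)/(8 - 2) = ((6 + 0) - 7)/6 = (6 - 7)*(⅙) = -1*⅙ = -⅙)
j(C(2, k(-4, -3)), y)² = (-⅙)² = 1/36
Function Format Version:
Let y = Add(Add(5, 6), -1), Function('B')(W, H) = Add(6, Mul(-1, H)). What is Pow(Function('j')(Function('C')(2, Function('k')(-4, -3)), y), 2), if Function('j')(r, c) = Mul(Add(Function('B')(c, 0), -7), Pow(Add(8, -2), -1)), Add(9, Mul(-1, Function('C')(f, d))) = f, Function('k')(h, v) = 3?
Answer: Rational(1, 36) ≈ 0.027778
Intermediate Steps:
y = 10 (y = Add(11, -1) = 10)
Function('C')(f, d) = Add(9, Mul(-1, f))
Function('j')(r, c) = Rational(-1, 6) (Function('j')(r, c) = Mul(Add(Add(6, Mul(-1, 0)), -7), Pow(Add(8, -2), -1)) = Mul(Add(Add(6, 0), -7), Pow(6, -1)) = Mul(Add(6, -7), Rational(1, 6)) = Mul(-1, Rational(1, 6)) = Rational(-1, 6))
Pow(Function('j')(Function('C')(2, Function('k')(-4, -3)), y), 2) = Pow(Rational(-1, 6), 2) = Rational(1, 36)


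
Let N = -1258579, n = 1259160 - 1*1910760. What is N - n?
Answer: -606979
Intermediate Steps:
n = -651600 (n = 1259160 - 1910760 = -651600)
N - n = -1258579 - 1*(-651600) = -1258579 + 651600 = -606979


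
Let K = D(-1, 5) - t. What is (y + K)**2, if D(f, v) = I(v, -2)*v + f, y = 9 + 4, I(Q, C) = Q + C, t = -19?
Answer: 2116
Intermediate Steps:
I(Q, C) = C + Q
y = 13
D(f, v) = f + v*(-2 + v) (D(f, v) = (-2 + v)*v + f = v*(-2 + v) + f = f + v*(-2 + v))
K = 33 (K = (-1 + 5*(-2 + 5)) - 1*(-19) = (-1 + 5*3) + 19 = (-1 + 15) + 19 = 14 + 19 = 33)
(y + K)**2 = (13 + 33)**2 = 46**2 = 2116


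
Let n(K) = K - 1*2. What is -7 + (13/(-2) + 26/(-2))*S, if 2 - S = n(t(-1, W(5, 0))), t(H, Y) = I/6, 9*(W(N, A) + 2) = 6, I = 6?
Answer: -131/2 ≈ -65.500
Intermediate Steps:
W(N, A) = -4/3 (W(N, A) = -2 + (⅑)*6 = -2 + ⅔ = -4/3)
t(H, Y) = 1 (t(H, Y) = 6/6 = 6*(⅙) = 1)
n(K) = -2 + K (n(K) = K - 2 = -2 + K)
S = 3 (S = 2 - (-2 + 1) = 2 - 1*(-1) = 2 + 1 = 3)
-7 + (13/(-2) + 26/(-2))*S = -7 + (13/(-2) + 26/(-2))*3 = -7 + (13*(-½) + 26*(-½))*3 = -7 + (-13/2 - 13)*3 = -7 - 39/2*3 = -7 - 117/2 = -131/2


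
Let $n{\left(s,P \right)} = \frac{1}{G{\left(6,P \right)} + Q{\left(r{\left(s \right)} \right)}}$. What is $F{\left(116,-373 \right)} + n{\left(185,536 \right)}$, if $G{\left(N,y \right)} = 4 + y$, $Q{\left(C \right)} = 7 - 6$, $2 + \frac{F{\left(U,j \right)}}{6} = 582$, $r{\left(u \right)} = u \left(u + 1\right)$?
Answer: $\frac{1882681}{541} \approx 3480.0$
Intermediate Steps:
$r{\left(u \right)} = u \left(1 + u\right)$
$F{\left(U,j \right)} = 3480$ ($F{\left(U,j \right)} = -12 + 6 \cdot 582 = -12 + 3492 = 3480$)
$Q{\left(C \right)} = 1$ ($Q{\left(C \right)} = 7 - 6 = 1$)
$n{\left(s,P \right)} = \frac{1}{5 + P}$ ($n{\left(s,P \right)} = \frac{1}{\left(4 + P\right) + 1} = \frac{1}{5 + P}$)
$F{\left(116,-373 \right)} + n{\left(185,536 \right)} = 3480 + \frac{1}{5 + 536} = 3480 + \frac{1}{541} = \frac{1882681}{541}$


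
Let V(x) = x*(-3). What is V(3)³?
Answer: -729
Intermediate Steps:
V(x) = -3*x
V(3)³ = (-3*3)³ = (-9)³ = -729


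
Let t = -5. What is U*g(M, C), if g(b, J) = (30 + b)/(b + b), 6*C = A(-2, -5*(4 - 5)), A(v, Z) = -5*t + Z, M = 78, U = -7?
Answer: -63/13 ≈ -4.8462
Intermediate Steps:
A(v, Z) = 25 + Z (A(v, Z) = -5*(-5) + Z = 25 + Z)
C = 5 (C = (25 - 5*(4 - 5))/6 = (25 - 5*(-1))/6 = (25 + 5)/6 = (⅙)*30 = 5)
g(b, J) = (30 + b)/(2*b) (g(b, J) = (30 + b)/((2*b)) = (30 + b)*(1/(2*b)) = (30 + b)/(2*b))
U*g(M, C) = -7*(30 + 78)/(2*78) = -7*108/(2*78) = -7*9/13 = -63/13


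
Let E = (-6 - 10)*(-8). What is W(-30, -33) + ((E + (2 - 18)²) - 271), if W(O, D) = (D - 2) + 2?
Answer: 80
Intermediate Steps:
W(O, D) = D (W(O, D) = (-2 + D) + 2 = D)
E = 128 (E = -16*(-8) = 128)
W(-30, -33) + ((E + (2 - 18)²) - 271) = -33 + ((128 + (2 - 18)²) - 271) = -33 + ((128 + (-16)²) - 271) = -33 + ((128 + 256) - 271) = -33 + (384 - 271) = -33 + 113 = 80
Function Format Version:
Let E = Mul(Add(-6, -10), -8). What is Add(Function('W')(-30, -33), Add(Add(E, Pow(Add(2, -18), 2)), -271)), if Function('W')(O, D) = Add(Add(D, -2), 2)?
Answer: 80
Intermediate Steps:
Function('W')(O, D) = D (Function('W')(O, D) = Add(Add(-2, D), 2) = D)
E = 128 (E = Mul(-16, -8) = 128)
Add(Function('W')(-30, -33), Add(Add(E, Pow(Add(2, -18), 2)), -271)) = Add(-33, Add(Add(128, Pow(Add(2, -18), 2)), -271)) = Add(-33, Add(Add(128, Pow(-16, 2)), -271)) = Add(-33, Add(Add(128, 256), -271)) = Add(-33, Add(384, -271)) = Add(-33, 113) = 80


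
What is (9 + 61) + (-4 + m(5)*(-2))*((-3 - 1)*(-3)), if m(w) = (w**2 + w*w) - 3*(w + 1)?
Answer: -746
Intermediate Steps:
m(w) = -3 - 3*w + 2*w**2 (m(w) = (w**2 + w**2) - 3*(1 + w) = 2*w**2 + (-3 - 3*w) = -3 - 3*w + 2*w**2)
(9 + 61) + (-4 + m(5)*(-2))*((-3 - 1)*(-3)) = (9 + 61) + (-4 + (-3 - 3*5 + 2*5**2)*(-2))*((-3 - 1)*(-3)) = 70 + (-4 + (-3 - 15 + 2*25)*(-2))*(-4*(-3)) = 70 + (-4 + (-3 - 15 + 50)*(-2))*12 = 70 + (-4 + 32*(-2))*12 = 70 + (-4 - 64)*12 = 70 - 68*12 = 70 - 816 = -746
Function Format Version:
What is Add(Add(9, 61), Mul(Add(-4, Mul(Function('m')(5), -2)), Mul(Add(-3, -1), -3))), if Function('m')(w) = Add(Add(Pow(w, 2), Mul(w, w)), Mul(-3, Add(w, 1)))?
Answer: -746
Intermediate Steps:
Function('m')(w) = Add(-3, Mul(-3, w), Mul(2, Pow(w, 2))) (Function('m')(w) = Add(Add(Pow(w, 2), Pow(w, 2)), Mul(-3, Add(1, w))) = Add(Mul(2, Pow(w, 2)), Add(-3, Mul(-3, w))) = Add(-3, Mul(-3, w), Mul(2, Pow(w, 2))))
Add(Add(9, 61), Mul(Add(-4, Mul(Function('m')(5), -2)), Mul(Add(-3, -1), -3))) = Add(Add(9, 61), Mul(Add(-4, Mul(Add(-3, Mul(-3, 5), Mul(2, Pow(5, 2))), -2)), Mul(Add(-3, -1), -3))) = Add(70, Mul(Add(-4, Mul(Add(-3, -15, Mul(2, 25)), -2)), Mul(-4, -3))) = Add(70, Mul(Add(-4, Mul(Add(-3, -15, 50), -2)), 12)) = Add(70, Mul(Add(-4, Mul(32, -2)), 12)) = Add(70, Mul(Add(-4, -64), 12)) = Add(70, Mul(-68, 12)) = Add(70, -816) = -746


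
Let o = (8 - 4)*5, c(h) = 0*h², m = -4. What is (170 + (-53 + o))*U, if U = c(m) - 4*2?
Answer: -1096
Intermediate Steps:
c(h) = 0
o = 20 (o = 4*5 = 20)
U = -8 (U = 0 - 4*2 = 0 - 8 = -8)
(170 + (-53 + o))*U = (170 + (-53 + 20))*(-8) = (170 - 33)*(-8) = 137*(-8) = -1096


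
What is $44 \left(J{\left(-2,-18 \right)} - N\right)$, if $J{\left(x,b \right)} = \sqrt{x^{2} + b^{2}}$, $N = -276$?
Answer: $12144 + 88 \sqrt{82} \approx 12941.0$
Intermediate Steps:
$J{\left(x,b \right)} = \sqrt{b^{2} + x^{2}}$
$44 \left(J{\left(-2,-18 \right)} - N\right) = 44 \left(\sqrt{\left(-18\right)^{2} + \left(-2\right)^{2}} - -276\right) = 44 \left(\sqrt{324 + 4} + 276\right) = 44 \left(\sqrt{328} + 276\right) = 44 \left(2 \sqrt{82} + 276\right) = 44 \left(276 + 2 \sqrt{82}\right) = 12144 + 88 \sqrt{82}$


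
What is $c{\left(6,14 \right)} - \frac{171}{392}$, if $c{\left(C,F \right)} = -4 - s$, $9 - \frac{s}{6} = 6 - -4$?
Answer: $\frac{613}{392} \approx 1.5638$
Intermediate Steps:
$s = -6$ ($s = 54 - 6 \left(6 - -4\right) = 54 - 6 \left(6 + 4\right) = 54 - 60 = -6$)
$c{\left(C,F \right)} = 2$ ($c{\left(C,F \right)} = -4 - -6 = -4 + 6 = 2$)
$c{\left(6,14 \right)} - \frac{171}{392} = 2 - \frac{171}{392} = \frac{613}{392}$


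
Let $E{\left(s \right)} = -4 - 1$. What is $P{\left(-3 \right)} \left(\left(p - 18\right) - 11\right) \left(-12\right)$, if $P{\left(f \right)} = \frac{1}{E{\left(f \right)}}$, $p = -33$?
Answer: $- \frac{744}{5} \approx -148.8$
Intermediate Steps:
$E{\left(s \right)} = -5$ ($E{\left(s \right)} = -4 - 1 = -5$)
$P{\left(f \right)} = - \frac{1}{5}$ ($P{\left(f \right)} = \frac{1}{-5} = - \frac{1}{5}$)
$P{\left(-3 \right)} \left(\left(p - 18\right) - 11\right) \left(-12\right) = - \frac{\left(-33 - 18\right) - 11}{5} \left(-12\right) = - \frac{-51 - 11}{5} \left(-12\right) = \left(- \frac{1}{5}\right) \left(-62\right) \left(-12\right) = \frac{62}{5} \left(-12\right) = - \frac{744}{5}$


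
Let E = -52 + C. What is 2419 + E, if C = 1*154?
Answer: 2521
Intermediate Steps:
C = 154
E = 102 (E = -52 + 154 = 102)
2419 + E = 2419 + 102 = 2521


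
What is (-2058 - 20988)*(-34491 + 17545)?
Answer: 390537516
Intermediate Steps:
(-2058 - 20988)*(-34491 + 17545) = -23046*(-16946) = 390537516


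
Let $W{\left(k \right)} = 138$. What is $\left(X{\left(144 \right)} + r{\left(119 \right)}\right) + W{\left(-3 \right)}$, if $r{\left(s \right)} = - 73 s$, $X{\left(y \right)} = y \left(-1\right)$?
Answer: $-8693$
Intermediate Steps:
$X{\left(y \right)} = - y$
$\left(X{\left(144 \right)} + r{\left(119 \right)}\right) + W{\left(-3 \right)} = \left(\left(-1\right) 144 - 8687\right) + 138 = \left(-144 - 8687\right) + 138 = -8831 + 138 = -8693$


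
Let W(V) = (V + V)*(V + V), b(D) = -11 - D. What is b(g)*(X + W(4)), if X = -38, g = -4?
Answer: -182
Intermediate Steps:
W(V) = 4*V² (W(V) = (2*V)*(2*V) = 4*V²)
b(g)*(X + W(4)) = (-11 - 1*(-4))*(-38 + 4*4²) = (-11 + 4)*(-38 + 4*16) = -7*(-38 + 64) = -7*26 = -182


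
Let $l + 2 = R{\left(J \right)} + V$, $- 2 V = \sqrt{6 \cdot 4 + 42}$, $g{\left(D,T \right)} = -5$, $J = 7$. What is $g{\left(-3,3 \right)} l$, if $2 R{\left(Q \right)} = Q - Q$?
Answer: $10 + \frac{5 \sqrt{66}}{2} \approx 30.31$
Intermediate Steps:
$V = - \frac{\sqrt{66}}{2}$ ($V = - \frac{\sqrt{6 \cdot 4 + 42}}{2} = - \frac{\sqrt{24 + 42}}{2} = - \frac{\sqrt{66}}{2} \approx -4.062$)
$R{\left(Q \right)} = 0$ ($R{\left(Q \right)} = \frac{Q - Q}{2} = \frac{1}{2} \cdot 0 = 0$)
$l = -2 - \frac{\sqrt{66}}{2}$ ($l = -2 + \left(0 - \frac{\sqrt{66}}{2}\right) = -2 - \frac{\sqrt{66}}{2} \approx -6.062$)
$g{\left(-3,3 \right)} l = - 5 \left(-2 - \frac{\sqrt{66}}{2}\right) = 10 + \frac{5 \sqrt{66}}{2}$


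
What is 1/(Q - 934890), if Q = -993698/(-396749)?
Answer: -396749/370915678912 ≈ -1.0696e-6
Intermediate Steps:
Q = 993698/396749 (Q = -993698*(-1/396749) = 993698/396749 ≈ 2.5046)
1/(Q - 934890) = 1/(993698/396749 - 934890) = 1/(-370915678912/396749) = -396749/370915678912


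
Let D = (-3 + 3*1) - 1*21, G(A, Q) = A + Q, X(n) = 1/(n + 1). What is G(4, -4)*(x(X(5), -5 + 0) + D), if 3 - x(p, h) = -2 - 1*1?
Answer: 0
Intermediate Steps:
X(n) = 1/(1 + n)
x(p, h) = 6 (x(p, h) = 3 - (-2 - 1*1) = 3 - (-2 - 1) = 3 - 1*(-3) = 3 + 3 = 6)
D = -21 (D = (-3 + 3) - 21 = 0 - 21 = -21)
G(4, -4)*(x(X(5), -5 + 0) + D) = (4 - 4)*(6 - 21) = 0*(-15) = 0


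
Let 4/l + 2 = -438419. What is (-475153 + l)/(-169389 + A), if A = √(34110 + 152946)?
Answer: 3920735262361357/1397707887105285 + 833268213668*√1299/4193123661315855 ≈ 2.8123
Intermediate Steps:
l = -4/438421 (l = 4/(-2 - 438419) = 4/(-438421) = 4*(-1/438421) = -4/438421 ≈ -9.1236e-6)
A = 12*√1299 (A = √187056 = 12*√1299 ≈ 432.50)
(-475153 + l)/(-169389 + A) = (-475153 - 4/438421)/(-169389 + 12*√1299) = -208317053417/(438421*(-169389 + 12*√1299))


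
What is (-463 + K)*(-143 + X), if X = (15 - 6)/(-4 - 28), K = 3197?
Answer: -6267695/16 ≈ -3.9173e+5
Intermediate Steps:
X = -9/32 (X = 9/(-32) = -1/32*9 = -9/32 ≈ -0.28125)
(-463 + K)*(-143 + X) = (-463 + 3197)*(-143 - 9/32) = 2734*(-4585/32) = -6267695/16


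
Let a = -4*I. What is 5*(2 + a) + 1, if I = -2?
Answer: 51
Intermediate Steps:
a = 8 (a = -4*(-2) = 8)
5*(2 + a) + 1 = 5*(2 + 8) + 1 = 5*10 + 1 = 50 + 1 = 51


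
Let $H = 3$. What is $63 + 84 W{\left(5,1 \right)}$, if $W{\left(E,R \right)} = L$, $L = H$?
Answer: $315$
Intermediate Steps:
$L = 3$
$W{\left(E,R \right)} = 3$
$63 + 84 W{\left(5,1 \right)} = 63 + 84 \cdot 3 = 63 + 252 = 315$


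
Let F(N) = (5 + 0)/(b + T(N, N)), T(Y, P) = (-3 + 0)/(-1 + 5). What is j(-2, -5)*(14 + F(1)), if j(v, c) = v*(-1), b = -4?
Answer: 492/19 ≈ 25.895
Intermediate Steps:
T(Y, P) = -¾ (T(Y, P) = -3/4 = -3*¼ = -¾)
F(N) = -20/19 (F(N) = (5 + 0)/(-4 - ¾) = 5/(-19/4) = 5*(-4/19) = -20/19)
j(v, c) = -v
j(-2, -5)*(14 + F(1)) = (-1*(-2))*(14 - 20/19) = 2*(246/19) = 492/19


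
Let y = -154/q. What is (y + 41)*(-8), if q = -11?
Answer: -440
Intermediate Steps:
y = 14 (y = -154/(-11) = -154*(-1/11) = 14)
(y + 41)*(-8) = (14 + 41)*(-8) = 55*(-8) = -440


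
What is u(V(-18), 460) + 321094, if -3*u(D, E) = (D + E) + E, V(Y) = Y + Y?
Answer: 962398/3 ≈ 3.2080e+5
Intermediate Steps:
V(Y) = 2*Y
u(D, E) = -2*E/3 - D/3 (u(D, E) = -((D + E) + E)/3 = -(D + 2*E)/3 = -2*E/3 - D/3)
u(V(-18), 460) + 321094 = (-⅔*460 - 2*(-18)/3) + 321094 = (-920/3 - ⅓*(-36)) + 321094 = (-920/3 + 12) + 321094 = -884/3 + 321094 = 962398/3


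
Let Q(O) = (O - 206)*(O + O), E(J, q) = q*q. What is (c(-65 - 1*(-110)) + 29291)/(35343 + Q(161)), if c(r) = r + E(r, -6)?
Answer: 4196/2979 ≈ 1.4085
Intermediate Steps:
E(J, q) = q²
Q(O) = 2*O*(-206 + O) (Q(O) = (-206 + O)*(2*O) = 2*O*(-206 + O))
c(r) = 36 + r (c(r) = r + (-6)² = r + 36 = 36 + r)
(c(-65 - 1*(-110)) + 29291)/(35343 + Q(161)) = ((36 + (-65 - 1*(-110))) + 29291)/(35343 + 2*161*(-206 + 161)) = ((36 + (-65 + 110)) + 29291)/(35343 + 2*161*(-45)) = ((36 + 45) + 29291)/(35343 - 14490) = (81 + 29291)/20853 = 29372*(1/20853) = 4196/2979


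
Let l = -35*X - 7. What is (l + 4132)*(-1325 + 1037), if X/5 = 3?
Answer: -1036800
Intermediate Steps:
X = 15 (X = 5*3 = 15)
l = -532 (l = -35*15 - 7 = -525 - 7 = -532)
(l + 4132)*(-1325 + 1037) = (-532 + 4132)*(-1325 + 1037) = 3600*(-288) = -1036800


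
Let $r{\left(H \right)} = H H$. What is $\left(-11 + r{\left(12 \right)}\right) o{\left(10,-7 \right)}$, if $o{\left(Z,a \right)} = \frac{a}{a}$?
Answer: $133$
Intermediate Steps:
$o{\left(Z,a \right)} = 1$
$r{\left(H \right)} = H^{2}$
$\left(-11 + r{\left(12 \right)}\right) o{\left(10,-7 \right)} = \left(-11 + 12^{2}\right) 1 = \left(-11 + 144\right) 1 = 133 \cdot 1 = 133$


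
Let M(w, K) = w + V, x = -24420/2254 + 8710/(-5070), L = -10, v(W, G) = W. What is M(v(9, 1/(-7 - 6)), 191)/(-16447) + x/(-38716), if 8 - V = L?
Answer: -36871683943/27987602471556 ≈ -0.0013174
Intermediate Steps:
x = -551699/43953 (x = -24420*1/2254 + 8710*(-1/5070) = -12210/1127 - 67/39 = -551699/43953 ≈ -12.552)
V = 18 (V = 8 - 1*(-10) = 8 + 10 = 18)
M(w, K) = 18 + w (M(w, K) = w + 18 = 18 + w)
M(v(9, 1/(-7 - 6)), 191)/(-16447) + x/(-38716) = (18 + 9)/(-16447) - 551699/43953/(-38716) = 27*(-1/16447) - 551699/43953*(-1/38716) = -27/16447 + 551699/1701684348 = -36871683943/27987602471556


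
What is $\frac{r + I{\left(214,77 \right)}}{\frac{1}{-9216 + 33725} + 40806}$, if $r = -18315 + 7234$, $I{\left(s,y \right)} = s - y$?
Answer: $- \frac{268226496}{1000114255} \approx -0.2682$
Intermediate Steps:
$r = -11081$
$\frac{r + I{\left(214,77 \right)}}{\frac{1}{-9216 + 33725} + 40806} = \frac{-11081 + \left(214 - 77\right)}{\frac{1}{-9216 + 33725} + 40806} = \frac{-11081 + \left(214 - 77\right)}{\frac{1}{24509} + 40806} = \frac{-11081 + 137}{\frac{1}{24509} + 40806} = - \frac{10944}{\frac{1000114255}{24509}} = \left(-10944\right) \frac{24509}{1000114255} = - \frac{268226496}{1000114255}$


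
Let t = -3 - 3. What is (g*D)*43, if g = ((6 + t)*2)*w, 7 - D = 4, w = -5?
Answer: 0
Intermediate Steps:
t = -6
D = 3 (D = 7 - 1*4 = 7 - 4 = 3)
g = 0 (g = ((6 - 6)*2)*(-5) = (0*2)*(-5) = 0*(-5) = 0)
(g*D)*43 = (0*3)*43 = 0*43 = 0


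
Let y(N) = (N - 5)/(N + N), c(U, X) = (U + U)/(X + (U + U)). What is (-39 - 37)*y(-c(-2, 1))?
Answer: -361/2 ≈ -180.50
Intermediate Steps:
c(U, X) = 2*U/(X + 2*U) (c(U, X) = (2*U)/(X + 2*U) = 2*U/(X + 2*U))
y(N) = (-5 + N)/(2*N) (y(N) = (-5 + N)/((2*N)) = (-5 + N)*(1/(2*N)) = (-5 + N)/(2*N))
(-39 - 37)*y(-c(-2, 1)) = (-39 - 37)*((-5 - 2*(-2)/(1 + 2*(-2)))/(2*((-2*(-2)/(1 + 2*(-2)))))) = -38*(-5 - 2*(-2)/(1 - 4))/((-2*(-2)/(1 - 4))) = -38*(-5 - 2*(-2)/(-3))/((-2*(-2)/(-3))) = -38*(-5 - 2*(-2)*(-1)/3)/((-2*(-2)*(-1)/3)) = -38*(-5 - 1*4/3)/((-1*4/3)) = -38*(-5 - 4/3)/(-4/3) = -38*(-3)*(-19)/(4*3) = -76*19/8 = -361/2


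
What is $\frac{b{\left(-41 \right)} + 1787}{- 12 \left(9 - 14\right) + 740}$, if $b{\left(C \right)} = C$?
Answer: $\frac{873}{400} \approx 2.1825$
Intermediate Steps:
$\frac{b{\left(-41 \right)} + 1787}{- 12 \left(9 - 14\right) + 740} = \frac{-41 + 1787}{- 12 \left(9 - 14\right) + 740} = \frac{1746}{\left(-12\right) \left(-5\right) + 740} = \frac{1746}{60 + 740} = \frac{1746}{800} = 1746 \cdot \frac{1}{800} = \frac{873}{400}$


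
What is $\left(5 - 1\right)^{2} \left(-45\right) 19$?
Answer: $-13680$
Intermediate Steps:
$\left(5 - 1\right)^{2} \left(-45\right) 19 = 4^{2} \left(-45\right) 19 = 16 \left(-45\right) 19 = \left(-720\right) 19 = -13680$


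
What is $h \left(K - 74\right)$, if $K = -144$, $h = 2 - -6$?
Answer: $-1744$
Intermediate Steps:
$h = 8$ ($h = 2 + 6 = 8$)
$h \left(K - 74\right) = 8 \left(-144 - 74\right) = 8 \left(-218\right) = -1744$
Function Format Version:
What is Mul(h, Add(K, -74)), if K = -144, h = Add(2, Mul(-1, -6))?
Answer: -1744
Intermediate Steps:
h = 8 (h = Add(2, 6) = 8)
Mul(h, Add(K, -74)) = Mul(8, Add(-144, -74)) = Mul(8, -218) = -1744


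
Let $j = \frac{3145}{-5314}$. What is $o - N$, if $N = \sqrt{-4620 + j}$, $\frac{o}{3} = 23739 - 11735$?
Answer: $36012 - \frac{5 i \sqrt{5219161042}}{5314} \approx 36012.0 - 67.975 i$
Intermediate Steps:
$j = - \frac{3145}{5314}$ ($j = 3145 \left(- \frac{1}{5314}\right) = - \frac{3145}{5314} \approx -0.59183$)
$o = 36012$ ($o = 3 \left(23739 - 11735\right) = 3 \cdot 12004 = 36012$)
$N = \frac{5 i \sqrt{5219161042}}{5314}$ ($N = \sqrt{-4620 - \frac{3145}{5314}} = \sqrt{- \frac{24553825}{5314}} = \frac{5 i \sqrt{5219161042}}{5314} \approx 67.975 i$)
$o - N = 36012 - \frac{5 i \sqrt{5219161042}}{5314}$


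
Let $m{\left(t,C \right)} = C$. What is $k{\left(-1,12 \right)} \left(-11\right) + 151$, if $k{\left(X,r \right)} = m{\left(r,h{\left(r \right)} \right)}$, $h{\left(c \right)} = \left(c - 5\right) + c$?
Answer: $-58$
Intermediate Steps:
$h{\left(c \right)} = -5 + 2 c$ ($h{\left(c \right)} = \left(-5 + c\right) + c = -5 + 2 c$)
$k{\left(X,r \right)} = -5 + 2 r$
$k{\left(-1,12 \right)} \left(-11\right) + 151 = \left(-5 + 2 \cdot 12\right) \left(-11\right) + 151 = \left(-5 + 24\right) \left(-11\right) + 151 = 19 \left(-11\right) + 151 = -209 + 151 = -58$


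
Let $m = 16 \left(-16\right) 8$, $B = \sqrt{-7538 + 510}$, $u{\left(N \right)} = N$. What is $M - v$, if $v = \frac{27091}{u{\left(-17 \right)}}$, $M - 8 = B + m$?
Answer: $- \frac{7589}{17} + 2 i \sqrt{1757} \approx -446.41 + 83.833 i$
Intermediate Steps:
$B = 2 i \sqrt{1757}$ ($B = \sqrt{-7028} = 2 i \sqrt{1757} \approx 83.833 i$)
$m = -2048$ ($m = \left(-256\right) 8 = -2048$)
$M = -2040 + 2 i \sqrt{1757}$ ($M = 8 - \left(2048 - 2 i \sqrt{1757}\right) = -2040 + 2 i \sqrt{1757} \approx -2040.0 + 83.833 i$)
$v = - \frac{27091}{17}$ ($v = \frac{27091}{-17} = 27091 \left(- \frac{1}{17}\right) = - \frac{27091}{17} \approx -1593.6$)
$M - v = \left(-2040 + 2 i \sqrt{1757}\right) - - \frac{27091}{17} = \left(-2040 + 2 i \sqrt{1757}\right) + \frac{27091}{17} = - \frac{7589}{17} + 2 i \sqrt{1757}$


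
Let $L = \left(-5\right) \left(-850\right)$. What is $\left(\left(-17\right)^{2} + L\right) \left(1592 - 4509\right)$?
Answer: $-13240263$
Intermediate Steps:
$L = 4250$
$\left(\left(-17\right)^{2} + L\right) \left(1592 - 4509\right) = \left(\left(-17\right)^{2} + 4250\right) \left(1592 - 4509\right) = \left(289 + 4250\right) \left(-2917\right) = 4539 \left(-2917\right) = -13240263$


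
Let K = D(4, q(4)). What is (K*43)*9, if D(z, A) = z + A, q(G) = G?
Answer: 3096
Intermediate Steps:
D(z, A) = A + z
K = 8 (K = 4 + 4 = 8)
(K*43)*9 = (8*43)*9 = 344*9 = 3096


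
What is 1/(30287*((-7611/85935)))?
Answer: -28645/76838119 ≈ -0.00037280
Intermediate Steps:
1/(30287*((-7611/85935))) = 1/(30287*((-7611*1/85935))) = 1/(30287*(-2537/28645)) = (1/30287)*(-28645/2537) = -28645/76838119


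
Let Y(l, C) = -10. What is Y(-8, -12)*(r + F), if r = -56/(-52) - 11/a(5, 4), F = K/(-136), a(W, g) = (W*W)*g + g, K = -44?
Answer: -11445/884 ≈ -12.947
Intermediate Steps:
a(W, g) = g + g*W² (a(W, g) = W²*g + g = g*W² + g = g + g*W²)
F = 11/34 (F = -44/(-136) = -44*(-1/136) = 11/34 ≈ 0.32353)
r = 101/104 (r = -56/(-52) - 11*1/(4*(1 + 5²)) = -56*(-1/52) - 11*1/(4*(1 + 25)) = 14/13 - 11/(4*26) = 14/13 - 11/104 = 101/104 ≈ 0.97115)
Y(-8, -12)*(r + F) = -10*(101/104 + 11/34) = -10*2289/1768 = -11445/884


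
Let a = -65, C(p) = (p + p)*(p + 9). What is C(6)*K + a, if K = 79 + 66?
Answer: 26035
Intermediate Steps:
C(p) = 2*p*(9 + p) (C(p) = (2*p)*(9 + p) = 2*p*(9 + p))
K = 145
C(6)*K + a = (2*6*(9 + 6))*145 - 65 = (2*6*15)*145 - 65 = 180*145 - 65 = 26100 - 65 = 26035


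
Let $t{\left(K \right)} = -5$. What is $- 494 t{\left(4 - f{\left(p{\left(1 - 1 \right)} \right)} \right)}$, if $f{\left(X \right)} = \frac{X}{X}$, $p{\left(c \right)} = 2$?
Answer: $2470$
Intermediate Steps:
$f{\left(X \right)} = 1$
$- 494 t{\left(4 - f{\left(p{\left(1 - 1 \right)} \right)} \right)} = \left(-494\right) \left(-5\right) = 2470$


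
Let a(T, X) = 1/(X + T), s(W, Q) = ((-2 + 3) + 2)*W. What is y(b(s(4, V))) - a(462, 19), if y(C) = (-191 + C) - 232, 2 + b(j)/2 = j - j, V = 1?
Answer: -205388/481 ≈ -427.00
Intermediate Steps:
s(W, Q) = 3*W (s(W, Q) = (1 + 2)*W = 3*W)
a(T, X) = 1/(T + X)
b(j) = -4 (b(j) = -4 + 2*(j - j) = -4 + 2*0 = -4 + 0 = -4)
y(C) = -423 + C
y(b(s(4, V))) - a(462, 19) = (-423 - 4) - 1/(462 + 19) = -427 - 1/481 = -205388/481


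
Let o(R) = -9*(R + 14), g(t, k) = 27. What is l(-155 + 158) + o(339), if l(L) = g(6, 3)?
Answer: -3150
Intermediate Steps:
l(L) = 27
o(R) = -126 - 9*R (o(R) = -9*(14 + R) = -126 - 9*R)
l(-155 + 158) + o(339) = 27 + (-126 - 9*339) = 27 + (-126 - 3051) = 27 - 3177 = -3150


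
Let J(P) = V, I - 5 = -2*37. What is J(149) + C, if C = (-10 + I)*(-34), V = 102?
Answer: 2788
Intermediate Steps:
I = -69 (I = 5 - 2*37 = 5 - 74 = -69)
J(P) = 102
C = 2686 (C = (-10 - 69)*(-34) = -79*(-34) = 2686)
J(149) + C = 102 + 2686 = 2788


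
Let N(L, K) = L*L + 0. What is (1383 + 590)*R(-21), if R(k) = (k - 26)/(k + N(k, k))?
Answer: -92731/420 ≈ -220.79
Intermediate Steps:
N(L, K) = L**2 (N(L, K) = L**2 + 0 = L**2)
R(k) = (-26 + k)/(k + k**2) (R(k) = (k - 26)/(k + k**2) = (-26 + k)/(k + k**2))
(1383 + 590)*R(-21) = (1383 + 590)*((-26 - 21)/((-21)*(1 - 21))) = 1973*(-1/21*(-47)/(-20)) = 1973*(-1/21*(-1/20)*(-47)) = 1973*(-47/420) = -92731/420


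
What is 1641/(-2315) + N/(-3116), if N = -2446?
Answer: 274567/3606770 ≈ 0.076126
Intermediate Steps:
1641/(-2315) + N/(-3116) = 1641/(-2315) - 2446/(-3116) = 1641*(-1/2315) - 2446*(-1/3116) = -1641/2315 + 1223/1558 = 274567/3606770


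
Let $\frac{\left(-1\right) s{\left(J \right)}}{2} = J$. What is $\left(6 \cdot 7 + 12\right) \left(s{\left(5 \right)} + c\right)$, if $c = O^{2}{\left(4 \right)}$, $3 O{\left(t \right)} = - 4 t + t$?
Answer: $324$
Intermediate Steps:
$s{\left(J \right)} = - 2 J$
$O{\left(t \right)} = - t$ ($O{\left(t \right)} = \frac{- 4 t + t}{3} = \frac{\left(-3\right) t}{3} = - t$)
$c = 16$ ($c = \left(\left(-1\right) 4\right)^{2} = \left(-4\right)^{2} = 16$)
$\left(6 \cdot 7 + 12\right) \left(s{\left(5 \right)} + c\right) = \left(6 \cdot 7 + 12\right) \left(\left(-2\right) 5 + 16\right) = \left(42 + 12\right) \left(-10 + 16\right) = 54 \cdot 6 = 324$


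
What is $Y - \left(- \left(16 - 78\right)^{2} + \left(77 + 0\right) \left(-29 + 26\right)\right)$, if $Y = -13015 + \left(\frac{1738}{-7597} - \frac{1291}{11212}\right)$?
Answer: $- \frac{761516716343}{85177564} \approx -8940.3$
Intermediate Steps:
$Y = - \frac{1108615289643}{85177564}$ ($Y = -13015 + \left(1738 \left(- \frac{1}{7597}\right) - \frac{1291}{11212}\right) = -13015 - \frac{29294183}{85177564} = - \frac{1108615289643}{85177564} \approx -13015.0$)
$Y - \left(- \left(16 - 78\right)^{2} + \left(77 + 0\right) \left(-29 + 26\right)\right) = - \frac{1108615289643}{85177564} - \left(- \left(16 - 78\right)^{2} + \left(77 + 0\right) \left(-29 + 26\right)\right) = - \frac{1108615289643}{85177564} + \left(\left(-62\right)^{2} - 77 \left(-3\right)\right) = - \frac{1108615289643}{85177564} + \left(3844 - -231\right) = - \frac{1108615289643}{85177564} + \left(3844 + 231\right) = - \frac{1108615289643}{85177564} + 4075 = - \frac{761516716343}{85177564}$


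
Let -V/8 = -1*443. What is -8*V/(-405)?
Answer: 28352/405 ≈ 70.005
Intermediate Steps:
V = 3544 (V = -(-8)*443 = -8*(-443) = 3544)
-8*V/(-405) = -8*3544/(-405) = -28352*(-1/405) = 28352/405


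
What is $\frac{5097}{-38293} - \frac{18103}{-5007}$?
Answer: $\frac{667697500}{191733051} \approx 3.4824$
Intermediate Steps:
$\frac{5097}{-38293} - \frac{18103}{-5007} = 5097 \left(- \frac{1}{38293}\right) - - \frac{18103}{5007} = - \frac{5097}{38293} + \frac{18103}{5007} = \frac{667697500}{191733051}$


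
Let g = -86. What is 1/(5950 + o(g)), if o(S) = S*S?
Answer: 1/13346 ≈ 7.4929e-5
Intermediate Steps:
o(S) = S²
1/(5950 + o(g)) = 1/(5950 + (-86)²) = 1/(5950 + 7396) = 1/13346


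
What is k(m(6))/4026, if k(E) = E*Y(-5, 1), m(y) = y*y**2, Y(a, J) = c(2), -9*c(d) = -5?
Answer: 20/671 ≈ 0.029806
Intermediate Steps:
c(d) = 5/9 (c(d) = -1/9*(-5) = 5/9)
Y(a, J) = 5/9
m(y) = y**3
k(E) = 5*E/9 (k(E) = E*(5/9) = 5*E/9)
k(m(6))/4026 = ((5/9)*6**3)/4026 = ((5/9)*216)*(1/4026) = 120*(1/4026) = 20/671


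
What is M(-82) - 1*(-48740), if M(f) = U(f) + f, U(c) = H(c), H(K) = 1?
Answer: 48659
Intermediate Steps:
U(c) = 1
M(f) = 1 + f
M(-82) - 1*(-48740) = (1 - 82) - 1*(-48740) = -81 + 48740 = 48659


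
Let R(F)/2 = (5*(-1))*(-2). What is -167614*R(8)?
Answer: -3352280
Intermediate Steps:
R(F) = 20 (R(F) = 2*((5*(-1))*(-2)) = 2*(-5*(-2)) = 2*10 = 20)
-167614*R(8) = -167614*20 = -3352280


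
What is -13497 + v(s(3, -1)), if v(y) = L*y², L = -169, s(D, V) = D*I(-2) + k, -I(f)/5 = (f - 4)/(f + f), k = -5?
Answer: -565213/4 ≈ -1.4130e+5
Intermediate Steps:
I(f) = -5*(-4 + f)/(2*f) (I(f) = -5*(f - 4)/(f + f) = -5*(-4 + f)/(2*f))
s(D, V) = -5 - 15*D/2 (s(D, V) = D*(-5/2 + 10/(-2)) - 5 = D*(-5/2 + 10*(-½)) - 5 = D*(-5/2 - 5) - 5 = D*(-15/2) - 5 = -15*D/2 - 5 = -5 - 15*D/2)
v(y) = -169*y²
-13497 + v(s(3, -1)) = -13497 - 169*(-5 - 15/2*3)² = -13497 - 169*(-5 - 45/2)² = -13497 - 169*(-55/2)² = -13497 - 169*3025/4 = -13497 - 511225/4 = -565213/4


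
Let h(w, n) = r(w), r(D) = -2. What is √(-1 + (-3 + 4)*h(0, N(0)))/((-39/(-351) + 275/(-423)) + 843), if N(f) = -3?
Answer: 141*I*√3/118787 ≈ 0.0020559*I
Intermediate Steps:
h(w, n) = -2
√(-1 + (-3 + 4)*h(0, N(0)))/((-39/(-351) + 275/(-423)) + 843) = √(-1 + (-3 + 4)*(-2))/((-39/(-351) + 275/(-423)) + 843) = √(-1 + 1*(-2))/((-39*(-1/351) + 275*(-1/423)) + 843) = √(-1 - 2)/((⅑ - 275/423) + 843) = √(-3)/(-76/141 + 843) = (I*√3)/(118787/141) = (I*√3)*(141/118787) = 141*I*√3/118787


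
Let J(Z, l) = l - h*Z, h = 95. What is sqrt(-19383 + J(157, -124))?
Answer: I*sqrt(34422) ≈ 185.53*I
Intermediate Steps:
J(Z, l) = l - 95*Z
sqrt(-19383 + J(157, -124)) = sqrt(-19383 + (-124 - 95*157)) = sqrt(-19383 + (-124 - 14915)) = sqrt(-19383 - 15039) = sqrt(-34422) = I*sqrt(34422)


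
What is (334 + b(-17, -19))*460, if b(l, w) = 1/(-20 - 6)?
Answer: 1997090/13 ≈ 1.5362e+5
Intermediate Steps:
b(l, w) = -1/26 (b(l, w) = 1/(-26) = -1/26)
(334 + b(-17, -19))*460 = (334 - 1/26)*460 = (8683/26)*460 = 1997090/13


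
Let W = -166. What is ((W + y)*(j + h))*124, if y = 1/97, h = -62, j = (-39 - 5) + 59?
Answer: 93836628/97 ≈ 9.6739e+5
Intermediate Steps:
j = 15 (j = -44 + 59 = 15)
y = 1/97 ≈ 0.010309
((W + y)*(j + h))*124 = ((-166 + 1/97)*(15 - 62))*124 = -16101/97*(-47)*124 = (756747/97)*124 = 93836628/97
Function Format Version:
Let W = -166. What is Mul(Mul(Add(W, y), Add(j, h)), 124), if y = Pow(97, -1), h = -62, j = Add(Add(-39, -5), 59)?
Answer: Rational(93836628, 97) ≈ 9.6739e+5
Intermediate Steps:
j = 15 (j = Add(-44, 59) = 15)
y = Rational(1, 97) ≈ 0.010309
Mul(Mul(Add(W, y), Add(j, h)), 124) = Mul(Mul(Add(-166, Rational(1, 97)), Add(15, -62)), 124) = Mul(Mul(Rational(-16101, 97), -47), 124) = Mul(Rational(756747, 97), 124) = Rational(93836628, 97)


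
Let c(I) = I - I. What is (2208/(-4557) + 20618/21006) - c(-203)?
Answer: 7929163/15954057 ≈ 0.49700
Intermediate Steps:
c(I) = 0
(2208/(-4557) + 20618/21006) - c(-203) = (2208/(-4557) + 20618/21006) - 1*0 = (2208*(-1/4557) + 20618*(1/21006)) + 0 = (-736/1519 + 10309/10503) + 0 = 7929163/15954057 + 0 = 7929163/15954057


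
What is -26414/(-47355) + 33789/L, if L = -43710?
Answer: -29701477/137992470 ≈ -0.21524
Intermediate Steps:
-26414/(-47355) + 33789/L = -26414/(-47355) + 33789/(-43710) = -26414*(-1/47355) + 33789*(-1/43710) = 26414/47355 - 11263/14570 = -29701477/137992470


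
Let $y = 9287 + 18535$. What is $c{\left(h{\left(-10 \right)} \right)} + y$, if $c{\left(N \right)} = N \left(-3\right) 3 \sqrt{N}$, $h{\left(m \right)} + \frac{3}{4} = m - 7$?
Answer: $27822 + \frac{639 i \sqrt{71}}{8} \approx 27822.0 + 673.04 i$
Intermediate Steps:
$h{\left(m \right)} = - \frac{31}{4} + m$ ($h{\left(m \right)} = - \frac{3}{4} + \left(m - 7\right) = - \frac{3}{4} + \left(-7 + m\right) = - \frac{31}{4} + m$)
$c{\left(N \right)} = - 9 N^{\frac{3}{2}}$ ($c{\left(N \right)} = - 3 N 3 \sqrt{N} = - 9 N \sqrt{N} = - 9 N^{\frac{3}{2}}$)
$y = 27822$
$c{\left(h{\left(-10 \right)} \right)} + y = - 9 \left(- \frac{31}{4} - 10\right)^{\frac{3}{2}} + 27822 = - 9 \left(- \frac{71}{4}\right)^{\frac{3}{2}} + 27822 = - 9 \left(- \frac{71 i \sqrt{71}}{8}\right) + 27822 = \frac{639 i \sqrt{71}}{8} + 27822 = 27822 + \frac{639 i \sqrt{71}}{8}$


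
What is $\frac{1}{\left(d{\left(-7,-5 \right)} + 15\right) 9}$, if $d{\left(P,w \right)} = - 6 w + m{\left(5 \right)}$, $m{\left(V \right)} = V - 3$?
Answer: $\frac{1}{423} \approx 0.0023641$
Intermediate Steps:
$m{\left(V \right)} = -3 + V$ ($m{\left(V \right)} = V - 3 = -3 + V$)
$d{\left(P,w \right)} = 2 - 6 w$ ($d{\left(P,w \right)} = - 6 w + \left(-3 + 5\right) = - 6 w + 2 = 2 - 6 w$)
$\frac{1}{\left(d{\left(-7,-5 \right)} + 15\right) 9} = \frac{1}{\left(\left(2 - -30\right) + 15\right) 9} = \frac{1}{\left(\left(2 + 30\right) + 15\right) 9} = \frac{1}{\left(32 + 15\right) 9} = \frac{1}{47 \cdot 9} = \frac{1}{423}$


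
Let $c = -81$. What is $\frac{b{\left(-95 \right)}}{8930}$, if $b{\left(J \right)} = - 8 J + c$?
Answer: $\frac{679}{8930} \approx 0.076036$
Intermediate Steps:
$b{\left(J \right)} = -81 - 8 J$ ($b{\left(J \right)} = - 8 J - 81 = -81 - 8 J$)
$\frac{b{\left(-95 \right)}}{8930} = \frac{-81 - -760}{8930} = \left(-81 + 760\right) \frac{1}{8930} = 679 \cdot \frac{1}{8930} = \frac{679}{8930}$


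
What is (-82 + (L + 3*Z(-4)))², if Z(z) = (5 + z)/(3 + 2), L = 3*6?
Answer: 100489/25 ≈ 4019.6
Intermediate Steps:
L = 18
Z(z) = 1 + z/5 (Z(z) = (5 + z)/5 = (5 + z)*(⅕) = 1 + z/5)
(-82 + (L + 3*Z(-4)))² = (-82 + (18 + 3*(1 + (⅕)*(-4))))² = (-82 + (18 + 3*(1 - ⅘)))² = (-82 + (18 + 3*(⅕)))² = (-82 + (18 + ⅗))² = (-82 + 93/5)² = (-317/5)² = 100489/25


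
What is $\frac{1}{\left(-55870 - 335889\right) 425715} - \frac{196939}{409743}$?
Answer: $- \frac{10948343350236986}{22778662678799985} \approx -0.48064$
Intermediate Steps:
$\frac{1}{\left(-55870 - 335889\right) 425715} - \frac{196939}{409743} = \frac{1}{-391759} \cdot \frac{1}{425715} - \frac{196939}{409743} = \left(- \frac{1}{391759}\right) \frac{1}{425715} - \frac{196939}{409743} = - \frac{1}{166777682685} - \frac{196939}{409743} = - \frac{10948343350236986}{22778662678799985}$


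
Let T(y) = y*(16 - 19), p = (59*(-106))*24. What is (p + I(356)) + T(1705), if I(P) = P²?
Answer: -28475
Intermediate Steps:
p = -150096 (p = -6254*24 = -150096)
T(y) = -3*y (T(y) = y*(-3) = -3*y)
(p + I(356)) + T(1705) = (-150096 + 356²) - 3*1705 = (-150096 + 126736) - 5115 = -23360 - 5115 = -28475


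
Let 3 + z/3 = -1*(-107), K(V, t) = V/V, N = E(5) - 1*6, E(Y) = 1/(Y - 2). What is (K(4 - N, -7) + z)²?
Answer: 97969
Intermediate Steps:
E(Y) = 1/(-2 + Y)
N = -17/3 (N = 1/(-2 + 5) - 1*6 = 1/3 - 6 = ⅓ - 6 = -17/3 ≈ -5.6667)
K(V, t) = 1
z = 312 (z = -9 + 3*(-1*(-107)) = -9 + 3*107 = -9 + 321 = 312)
(K(4 - N, -7) + z)² = (1 + 312)² = 313² = 97969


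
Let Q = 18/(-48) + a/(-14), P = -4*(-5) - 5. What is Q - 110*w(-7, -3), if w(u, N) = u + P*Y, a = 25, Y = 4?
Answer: -326601/56 ≈ -5832.2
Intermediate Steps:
P = 15 (P = 20 - 5 = 15)
w(u, N) = 60 + u (w(u, N) = u + 15*4 = u + 60 = 60 + u)
Q = -121/56 (Q = 18/(-48) + 25/(-14) = 18*(-1/48) + 25*(-1/14) = -3/8 - 25/14 = -121/56 ≈ -2.1607)
Q - 110*w(-7, -3) = -121/56 - 110*(60 - 7) = -121/56 - 110*53 = -121/56 - 5830 = -326601/56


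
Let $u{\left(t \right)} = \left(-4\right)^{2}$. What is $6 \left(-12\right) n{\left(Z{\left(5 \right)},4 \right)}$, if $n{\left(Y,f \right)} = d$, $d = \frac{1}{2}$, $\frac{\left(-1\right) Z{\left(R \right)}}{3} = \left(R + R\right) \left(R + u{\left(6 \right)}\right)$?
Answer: $-36$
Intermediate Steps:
$u{\left(t \right)} = 16$
$Z{\left(R \right)} = - 6 R \left(16 + R\right)$ ($Z{\left(R \right)} = - 3 \left(R + R\right) \left(R + 16\right) = - 3 \cdot 2 R \left(16 + R\right) = - 6 R \left(16 + R\right)$)
$d = \frac{1}{2} \approx 0.5$
$n{\left(Y,f \right)} = \frac{1}{2}$
$6 \left(-12\right) n{\left(Z{\left(5 \right)},4 \right)} = 6 \left(-12\right) \frac{1}{2} = \left(-72\right) \frac{1}{2} = -36$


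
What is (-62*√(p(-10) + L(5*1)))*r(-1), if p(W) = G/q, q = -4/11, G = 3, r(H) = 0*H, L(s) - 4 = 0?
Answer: 0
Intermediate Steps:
L(s) = 4 (L(s) = 4 + 0 = 4)
r(H) = 0
q = -4/11 (q = -4*1/11 = -4/11 ≈ -0.36364)
p(W) = -33/4 (p(W) = 3/(-4/11) = 3*(-11/4) = -33/4)
(-62*√(p(-10) + L(5*1)))*r(-1) = -62*√(-33/4 + 4)*0 = -31*I*√17*0 = 0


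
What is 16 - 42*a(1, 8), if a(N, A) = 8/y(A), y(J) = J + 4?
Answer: -12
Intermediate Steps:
y(J) = 4 + J
a(N, A) = 8/(4 + A)
16 - 42*a(1, 8) = 16 - 336/(4 + 8) = 16 - 336/12 = 16 - 42*⅔ = 16 - 28 = -12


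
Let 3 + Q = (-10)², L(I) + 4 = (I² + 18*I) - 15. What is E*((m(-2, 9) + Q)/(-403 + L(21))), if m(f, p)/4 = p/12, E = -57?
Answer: -5700/397 ≈ -14.358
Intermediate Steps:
m(f, p) = p/3 (m(f, p) = 4*(p/12) = p/3)
L(I) = -19 + I² + 18*I (L(I) = -4 + ((I² + 18*I) - 15) = -4 + (-15 + I² + 18*I) = -19 + I² + 18*I)
Q = 97 (Q = -3 + (-10)² = -3 + 100 = 97)
E*((m(-2, 9) + Q)/(-403 + L(21))) = -57*((⅓)*9 + 97)/(-403 + (-19 + 21² + 18*21)) = -57*(3 + 97)/(-403 + (-19 + 441 + 378)) = -5700/(-403 + 800) = -5700/397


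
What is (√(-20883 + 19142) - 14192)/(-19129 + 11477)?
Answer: 3548/1913 - I*√1741/7652 ≈ 1.8547 - 0.0054529*I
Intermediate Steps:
(√(-20883 + 19142) - 14192)/(-19129 + 11477) = (√(-1741) - 14192)/(-7652) = (I*√1741 - 14192)*(-1/7652) = (-14192 + I*√1741)*(-1/7652) = 3548/1913 - I*√1741/7652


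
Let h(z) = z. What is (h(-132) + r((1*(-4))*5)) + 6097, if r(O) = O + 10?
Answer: 5955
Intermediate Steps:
r(O) = 10 + O
(h(-132) + r((1*(-4))*5)) + 6097 = (-132 + (10 + (1*(-4))*5)) + 6097 = (-132 + (10 - 4*5)) + 6097 = (-132 + (10 - 20)) + 6097 = (-132 - 10) + 6097 = -142 + 6097 = 5955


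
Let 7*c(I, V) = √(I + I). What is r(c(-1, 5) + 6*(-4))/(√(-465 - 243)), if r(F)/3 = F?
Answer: √354/826 + 12*I*√177/59 ≈ 0.022778 + 2.7059*I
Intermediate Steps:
c(I, V) = √2*√I/7 (c(I, V) = √(I + I)/7 = √(2*I)/7 = (√2*√I)/7 = √2*√I/7)
r(F) = 3*F
r(c(-1, 5) + 6*(-4))/(√(-465 - 243)) = (3*(√2*√(-1)/7 + 6*(-4)))/(√(-465 - 243)) = (3*(√2*I/7 - 24))/(√(-708)) = (3*(I*√2/7 - 24))/((2*I*√177)) = (3*(-24 + I*√2/7))*(-I*√177/354) = (-72 + 3*I*√2/7)*(-I*√177/354) = -I*√177*(-72 + 3*I*√2/7)/354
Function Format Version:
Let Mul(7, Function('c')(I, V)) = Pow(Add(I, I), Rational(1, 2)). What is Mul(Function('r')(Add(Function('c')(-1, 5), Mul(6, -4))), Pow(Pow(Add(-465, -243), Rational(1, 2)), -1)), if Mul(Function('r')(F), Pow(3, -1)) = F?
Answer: Add(Mul(Rational(1, 826), Pow(354, Rational(1, 2))), Mul(Rational(12, 59), I, Pow(177, Rational(1, 2)))) ≈ Add(0.022778, Mul(2.7059, I))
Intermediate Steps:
Function('c')(I, V) = Mul(Rational(1, 7), Pow(2, Rational(1, 2)), Pow(I, Rational(1, 2))) (Function('c')(I, V) = Mul(Rational(1, 7), Pow(Add(I, I), Rational(1, 2))) = Mul(Rational(1, 7), Pow(Mul(2, I), Rational(1, 2))) = Mul(Rational(1, 7), Mul(Pow(2, Rational(1, 2)), Pow(I, Rational(1, 2)))) = Mul(Rational(1, 7), Pow(2, Rational(1, 2)), Pow(I, Rational(1, 2))))
Function('r')(F) = Mul(3, F)
Mul(Function('r')(Add(Function('c')(-1, 5), Mul(6, -4))), Pow(Pow(Add(-465, -243), Rational(1, 2)), -1)) = Mul(Mul(3, Add(Mul(Rational(1, 7), Pow(2, Rational(1, 2)), Pow(-1, Rational(1, 2))), Mul(6, -4))), Pow(Pow(Add(-465, -243), Rational(1, 2)), -1)) = Mul(Mul(3, Add(Mul(Rational(1, 7), Pow(2, Rational(1, 2)), I), -24)), Pow(Pow(-708, Rational(1, 2)), -1)) = Mul(Mul(3, Add(Mul(Rational(1, 7), I, Pow(2, Rational(1, 2))), -24)), Pow(Mul(2, I, Pow(177, Rational(1, 2))), -1)) = Mul(Mul(3, Add(-24, Mul(Rational(1, 7), I, Pow(2, Rational(1, 2))))), Mul(Rational(-1, 354), I, Pow(177, Rational(1, 2)))) = Mul(Add(-72, Mul(Rational(3, 7), I, Pow(2, Rational(1, 2)))), Mul(Rational(-1, 354), I, Pow(177, Rational(1, 2)))) = Mul(Rational(-1, 354), I, Pow(177, Rational(1, 2)), Add(-72, Mul(Rational(3, 7), I, Pow(2, Rational(1, 2)))))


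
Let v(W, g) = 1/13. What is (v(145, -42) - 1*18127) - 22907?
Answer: -533441/13 ≈ -41034.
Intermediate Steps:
v(W, g) = 1/13
(v(145, -42) - 1*18127) - 22907 = (1/13 - 1*18127) - 22907 = (1/13 - 18127) - 22907 = -235650/13 - 22907 = -533441/13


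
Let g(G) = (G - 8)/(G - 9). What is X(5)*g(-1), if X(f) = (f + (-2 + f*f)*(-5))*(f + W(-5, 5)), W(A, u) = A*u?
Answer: 1980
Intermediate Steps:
X(f) = (-25 + f)*(10 + f - 5*f²) (X(f) = (f + (-2 + f*f)*(-5))*(f - 5*5) = (f + (-2 + f²)*(-5))*(f - 25) = (f + (10 - 5*f²))*(-25 + f) = (10 + f - 5*f²)*(-25 + f) = (-25 + f)*(10 + f - 5*f²))
g(G) = (-8 + G)/(-9 + G)
X(5)*g(-1) = (-250 - 15*5 - 5*5³ + 126*5²)*((-8 - 1)/(-9 - 1)) = (-250 - 75 - 5*125 + 126*25)*(-9/(-10)) = (-250 - 75 - 625 + 3150)*(-⅒*(-9)) = 2200*(9/10) = 1980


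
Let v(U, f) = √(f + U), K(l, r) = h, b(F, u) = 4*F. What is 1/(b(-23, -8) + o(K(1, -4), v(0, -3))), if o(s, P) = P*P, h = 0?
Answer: -1/95 ≈ -0.010526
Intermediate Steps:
K(l, r) = 0
v(U, f) = √(U + f)
o(s, P) = P²
1/(b(-23, -8) + o(K(1, -4), v(0, -3))) = 1/(4*(-23) + (√(0 - 3))²) = 1/(-92 + (√(-3))²) = 1/(-92 + (I*√3)²) = 1/(-92 - 3) = 1/(-95) = -1/95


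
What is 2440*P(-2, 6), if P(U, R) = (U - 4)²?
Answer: 87840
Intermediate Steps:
P(U, R) = (-4 + U)²
2440*P(-2, 6) = 2440*(-4 - 2)² = 2440*(-6)² = 2440*36 = 87840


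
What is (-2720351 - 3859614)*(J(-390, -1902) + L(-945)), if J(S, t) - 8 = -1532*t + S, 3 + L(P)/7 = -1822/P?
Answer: -517605125778601/27 ≈ -1.9171e+13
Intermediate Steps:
L(P) = -21 - 12754/P (L(P) = -21 + 7*(-1822/P) = -21 - 12754/P)
J(S, t) = 8 + S - 1532*t (J(S, t) = 8 + (-1532*t + S) = 8 + (S - 1532*t) = 8 + S - 1532*t)
(-2720351 - 3859614)*(J(-390, -1902) + L(-945)) = (-2720351 - 3859614)*((8 - 390 - 1532*(-1902)) + (-21 - 12754/(-945))) = -6579965*((8 - 390 + 2913864) + (-21 - 12754*(-1/945))) = -6579965*(2913482 + (-21 + 1822/135)) = -6579965*(2913482 - 1013/135) = -6579965*393319057/135 = -517605125778601/27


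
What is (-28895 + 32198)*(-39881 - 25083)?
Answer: -214576092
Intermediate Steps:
(-28895 + 32198)*(-39881 - 25083) = 3303*(-64964) = -214576092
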